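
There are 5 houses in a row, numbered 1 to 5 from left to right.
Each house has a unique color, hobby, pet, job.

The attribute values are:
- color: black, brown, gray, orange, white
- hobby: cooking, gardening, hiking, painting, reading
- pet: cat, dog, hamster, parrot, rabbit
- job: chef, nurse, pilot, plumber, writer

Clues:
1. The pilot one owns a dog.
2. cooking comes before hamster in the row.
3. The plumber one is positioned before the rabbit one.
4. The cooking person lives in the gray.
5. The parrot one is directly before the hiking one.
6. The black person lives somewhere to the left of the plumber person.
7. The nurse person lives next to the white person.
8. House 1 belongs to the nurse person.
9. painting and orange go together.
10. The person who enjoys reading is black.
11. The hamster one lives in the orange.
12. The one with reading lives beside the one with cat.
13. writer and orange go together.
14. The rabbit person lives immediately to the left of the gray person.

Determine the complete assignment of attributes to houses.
Solution:

House | Color | Hobby | Pet | Job
---------------------------------
  1   | black | reading | parrot | nurse
  2   | white | hiking | cat | plumber
  3   | brown | gardening | rabbit | chef
  4   | gray | cooking | dog | pilot
  5   | orange | painting | hamster | writer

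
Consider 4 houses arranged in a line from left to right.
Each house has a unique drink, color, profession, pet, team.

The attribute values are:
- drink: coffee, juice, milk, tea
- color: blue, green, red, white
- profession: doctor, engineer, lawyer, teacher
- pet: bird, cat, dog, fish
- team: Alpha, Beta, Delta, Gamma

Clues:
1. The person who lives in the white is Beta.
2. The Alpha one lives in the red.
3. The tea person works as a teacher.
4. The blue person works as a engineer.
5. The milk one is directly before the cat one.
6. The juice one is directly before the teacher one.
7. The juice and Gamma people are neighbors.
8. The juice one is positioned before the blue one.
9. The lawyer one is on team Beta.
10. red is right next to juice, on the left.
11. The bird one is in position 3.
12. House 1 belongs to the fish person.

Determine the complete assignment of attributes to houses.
Solution:

House | Drink | Color | Profession | Pet | Team
-----------------------------------------------
  1   | milk | red | doctor | fish | Alpha
  2   | juice | white | lawyer | cat | Beta
  3   | tea | green | teacher | bird | Gamma
  4   | coffee | blue | engineer | dog | Delta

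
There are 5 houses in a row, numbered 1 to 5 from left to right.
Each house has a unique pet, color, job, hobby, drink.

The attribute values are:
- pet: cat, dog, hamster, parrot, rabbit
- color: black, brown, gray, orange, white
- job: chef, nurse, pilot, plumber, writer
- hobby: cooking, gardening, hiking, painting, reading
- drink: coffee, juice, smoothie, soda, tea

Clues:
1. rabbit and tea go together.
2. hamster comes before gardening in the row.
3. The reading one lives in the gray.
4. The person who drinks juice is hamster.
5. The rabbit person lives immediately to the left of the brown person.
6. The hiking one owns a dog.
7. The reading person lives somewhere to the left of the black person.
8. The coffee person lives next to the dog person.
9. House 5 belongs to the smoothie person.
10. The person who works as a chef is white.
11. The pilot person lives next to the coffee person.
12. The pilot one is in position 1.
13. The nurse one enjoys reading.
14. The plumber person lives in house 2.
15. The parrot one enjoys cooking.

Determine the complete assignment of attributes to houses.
Solution:

House | Pet | Color | Job | Hobby | Drink
-----------------------------------------
  1   | rabbit | orange | pilot | painting | tea
  2   | parrot | brown | plumber | cooking | coffee
  3   | dog | white | chef | hiking | soda
  4   | hamster | gray | nurse | reading | juice
  5   | cat | black | writer | gardening | smoothie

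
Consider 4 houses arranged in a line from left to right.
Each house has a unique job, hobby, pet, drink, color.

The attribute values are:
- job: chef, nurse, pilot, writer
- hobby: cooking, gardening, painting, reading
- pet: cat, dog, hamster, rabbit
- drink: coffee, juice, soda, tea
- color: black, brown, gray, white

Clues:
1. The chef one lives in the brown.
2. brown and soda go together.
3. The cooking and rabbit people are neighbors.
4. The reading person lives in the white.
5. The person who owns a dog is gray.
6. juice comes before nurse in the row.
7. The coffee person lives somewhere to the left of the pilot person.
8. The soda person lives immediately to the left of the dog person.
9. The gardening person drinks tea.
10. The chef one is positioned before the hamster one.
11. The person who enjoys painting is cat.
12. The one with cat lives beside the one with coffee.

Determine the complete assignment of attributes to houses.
Solution:

House | Job | Hobby | Pet | Drink | Color
-----------------------------------------
  1   | chef | painting | cat | soda | brown
  2   | writer | cooking | dog | coffee | gray
  3   | pilot | reading | rabbit | juice | white
  4   | nurse | gardening | hamster | tea | black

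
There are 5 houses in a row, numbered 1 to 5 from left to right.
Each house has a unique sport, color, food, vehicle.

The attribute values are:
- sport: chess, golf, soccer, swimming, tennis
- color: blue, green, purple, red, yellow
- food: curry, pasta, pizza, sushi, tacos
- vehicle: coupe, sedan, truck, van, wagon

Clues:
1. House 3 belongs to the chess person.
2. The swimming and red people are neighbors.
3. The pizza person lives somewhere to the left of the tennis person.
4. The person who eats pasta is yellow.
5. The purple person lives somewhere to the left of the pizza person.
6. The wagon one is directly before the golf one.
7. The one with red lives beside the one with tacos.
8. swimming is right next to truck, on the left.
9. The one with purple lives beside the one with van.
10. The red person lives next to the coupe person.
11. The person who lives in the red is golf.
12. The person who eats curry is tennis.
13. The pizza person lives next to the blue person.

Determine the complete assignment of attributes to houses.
Solution:

House | Sport | Color | Food | Vehicle
--------------------------------------
  1   | swimming | yellow | pasta | wagon
  2   | golf | red | sushi | truck
  3   | chess | purple | tacos | coupe
  4   | soccer | green | pizza | van
  5   | tennis | blue | curry | sedan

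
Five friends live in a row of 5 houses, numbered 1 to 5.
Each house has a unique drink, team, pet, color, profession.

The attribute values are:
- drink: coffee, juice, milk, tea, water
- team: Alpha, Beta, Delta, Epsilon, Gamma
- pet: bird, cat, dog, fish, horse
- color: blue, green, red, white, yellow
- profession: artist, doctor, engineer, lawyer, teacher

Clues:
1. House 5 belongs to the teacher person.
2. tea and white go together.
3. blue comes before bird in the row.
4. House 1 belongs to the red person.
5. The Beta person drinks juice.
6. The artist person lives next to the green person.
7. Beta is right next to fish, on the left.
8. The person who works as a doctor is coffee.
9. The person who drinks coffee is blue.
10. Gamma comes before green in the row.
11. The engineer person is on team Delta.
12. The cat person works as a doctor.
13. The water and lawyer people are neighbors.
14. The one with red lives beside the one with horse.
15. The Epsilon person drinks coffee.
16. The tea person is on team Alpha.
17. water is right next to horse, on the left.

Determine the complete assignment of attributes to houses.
Solution:

House | Drink | Team | Pet | Color | Profession
-----------------------------------------------
  1   | water | Gamma | dog | red | artist
  2   | juice | Beta | horse | green | lawyer
  3   | milk | Delta | fish | yellow | engineer
  4   | coffee | Epsilon | cat | blue | doctor
  5   | tea | Alpha | bird | white | teacher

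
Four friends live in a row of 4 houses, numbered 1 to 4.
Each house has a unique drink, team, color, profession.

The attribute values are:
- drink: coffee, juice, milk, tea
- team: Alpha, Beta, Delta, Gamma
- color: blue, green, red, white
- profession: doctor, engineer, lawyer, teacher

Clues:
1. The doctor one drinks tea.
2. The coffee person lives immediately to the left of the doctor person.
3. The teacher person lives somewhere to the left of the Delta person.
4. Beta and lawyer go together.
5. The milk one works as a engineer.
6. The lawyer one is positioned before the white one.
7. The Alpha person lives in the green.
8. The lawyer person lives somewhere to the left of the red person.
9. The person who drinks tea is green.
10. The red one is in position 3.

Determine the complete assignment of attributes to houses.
Solution:

House | Drink | Team | Color | Profession
-----------------------------------------
  1   | coffee | Beta | blue | lawyer
  2   | tea | Alpha | green | doctor
  3   | juice | Gamma | red | teacher
  4   | milk | Delta | white | engineer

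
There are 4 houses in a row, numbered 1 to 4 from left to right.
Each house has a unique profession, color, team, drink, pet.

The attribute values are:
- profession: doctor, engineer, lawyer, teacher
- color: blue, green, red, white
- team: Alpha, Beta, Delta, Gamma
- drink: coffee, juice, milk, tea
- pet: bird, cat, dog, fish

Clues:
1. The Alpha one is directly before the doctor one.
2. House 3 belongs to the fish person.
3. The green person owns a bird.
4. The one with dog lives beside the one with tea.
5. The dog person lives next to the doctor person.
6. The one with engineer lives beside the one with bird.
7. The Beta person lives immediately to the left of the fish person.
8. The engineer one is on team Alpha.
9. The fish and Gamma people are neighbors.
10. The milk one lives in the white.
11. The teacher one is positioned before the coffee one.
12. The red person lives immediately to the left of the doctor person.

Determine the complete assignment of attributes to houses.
Solution:

House | Profession | Color | Team | Drink | Pet
-----------------------------------------------
  1   | engineer | red | Alpha | juice | dog
  2   | doctor | green | Beta | tea | bird
  3   | teacher | white | Delta | milk | fish
  4   | lawyer | blue | Gamma | coffee | cat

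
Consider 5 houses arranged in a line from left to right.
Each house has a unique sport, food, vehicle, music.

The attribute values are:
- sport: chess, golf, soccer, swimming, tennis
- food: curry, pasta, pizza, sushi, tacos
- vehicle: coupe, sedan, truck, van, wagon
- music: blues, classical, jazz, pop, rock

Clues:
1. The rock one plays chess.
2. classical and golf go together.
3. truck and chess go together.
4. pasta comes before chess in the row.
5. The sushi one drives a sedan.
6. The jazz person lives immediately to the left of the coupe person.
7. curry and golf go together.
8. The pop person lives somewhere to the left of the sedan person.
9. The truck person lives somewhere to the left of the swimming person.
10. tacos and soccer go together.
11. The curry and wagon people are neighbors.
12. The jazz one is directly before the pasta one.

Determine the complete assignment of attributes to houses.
Solution:

House | Sport | Food | Vehicle | Music
--------------------------------------
  1   | golf | curry | van | classical
  2   | soccer | tacos | wagon | jazz
  3   | tennis | pasta | coupe | pop
  4   | chess | pizza | truck | rock
  5   | swimming | sushi | sedan | blues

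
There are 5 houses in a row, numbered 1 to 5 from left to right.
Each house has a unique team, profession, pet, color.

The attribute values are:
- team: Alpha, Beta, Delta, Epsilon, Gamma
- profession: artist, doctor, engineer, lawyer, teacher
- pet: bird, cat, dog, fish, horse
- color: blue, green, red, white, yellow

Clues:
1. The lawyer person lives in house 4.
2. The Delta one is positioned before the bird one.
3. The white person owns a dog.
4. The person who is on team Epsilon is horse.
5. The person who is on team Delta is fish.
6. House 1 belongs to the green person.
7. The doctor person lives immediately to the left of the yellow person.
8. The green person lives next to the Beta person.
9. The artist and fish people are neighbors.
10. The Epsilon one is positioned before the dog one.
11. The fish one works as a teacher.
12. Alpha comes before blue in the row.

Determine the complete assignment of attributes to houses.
Solution:

House | Team | Profession | Pet | Color
---------------------------------------
  1   | Epsilon | doctor | horse | green
  2   | Beta | artist | cat | yellow
  3   | Delta | teacher | fish | red
  4   | Alpha | lawyer | dog | white
  5   | Gamma | engineer | bird | blue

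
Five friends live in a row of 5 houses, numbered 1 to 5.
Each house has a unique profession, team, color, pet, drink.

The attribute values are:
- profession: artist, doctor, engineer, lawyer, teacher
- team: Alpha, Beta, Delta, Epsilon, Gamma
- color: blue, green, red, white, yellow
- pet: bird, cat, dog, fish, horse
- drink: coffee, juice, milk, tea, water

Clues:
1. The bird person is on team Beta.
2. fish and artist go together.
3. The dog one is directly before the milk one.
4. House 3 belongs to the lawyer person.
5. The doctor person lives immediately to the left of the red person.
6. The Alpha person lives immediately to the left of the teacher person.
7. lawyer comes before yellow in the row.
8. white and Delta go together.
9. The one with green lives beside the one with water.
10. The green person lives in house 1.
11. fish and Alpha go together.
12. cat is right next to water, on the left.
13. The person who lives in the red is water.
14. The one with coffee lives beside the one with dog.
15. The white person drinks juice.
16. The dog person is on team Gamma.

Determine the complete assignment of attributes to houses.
Solution:

House | Profession | Team | Color | Pet | Drink
-----------------------------------------------
  1   | doctor | Epsilon | green | cat | coffee
  2   | engineer | Gamma | red | dog | water
  3   | lawyer | Beta | blue | bird | milk
  4   | artist | Alpha | yellow | fish | tea
  5   | teacher | Delta | white | horse | juice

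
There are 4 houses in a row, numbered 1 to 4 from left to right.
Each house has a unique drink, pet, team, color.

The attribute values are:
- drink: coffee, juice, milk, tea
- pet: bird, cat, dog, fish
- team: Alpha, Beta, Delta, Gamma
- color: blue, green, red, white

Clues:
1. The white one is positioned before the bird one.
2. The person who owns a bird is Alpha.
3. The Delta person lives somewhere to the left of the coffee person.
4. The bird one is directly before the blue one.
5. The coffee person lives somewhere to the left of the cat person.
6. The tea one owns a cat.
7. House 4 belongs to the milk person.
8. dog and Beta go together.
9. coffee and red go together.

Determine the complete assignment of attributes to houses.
Solution:

House | Drink | Pet | Team | Color
----------------------------------
  1   | juice | fish | Delta | white
  2   | coffee | bird | Alpha | red
  3   | tea | cat | Gamma | blue
  4   | milk | dog | Beta | green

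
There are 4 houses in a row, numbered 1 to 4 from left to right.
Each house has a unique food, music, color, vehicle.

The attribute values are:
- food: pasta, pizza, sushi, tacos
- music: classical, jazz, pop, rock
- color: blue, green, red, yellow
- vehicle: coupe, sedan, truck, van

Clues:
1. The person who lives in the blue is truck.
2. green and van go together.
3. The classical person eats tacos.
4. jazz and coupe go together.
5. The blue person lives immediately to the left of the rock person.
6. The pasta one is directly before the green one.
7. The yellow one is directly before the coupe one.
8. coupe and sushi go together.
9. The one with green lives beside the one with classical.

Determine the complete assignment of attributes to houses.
Solution:

House | Food | Music | Color | Vehicle
--------------------------------------
  1   | pasta | pop | blue | truck
  2   | pizza | rock | green | van
  3   | tacos | classical | yellow | sedan
  4   | sushi | jazz | red | coupe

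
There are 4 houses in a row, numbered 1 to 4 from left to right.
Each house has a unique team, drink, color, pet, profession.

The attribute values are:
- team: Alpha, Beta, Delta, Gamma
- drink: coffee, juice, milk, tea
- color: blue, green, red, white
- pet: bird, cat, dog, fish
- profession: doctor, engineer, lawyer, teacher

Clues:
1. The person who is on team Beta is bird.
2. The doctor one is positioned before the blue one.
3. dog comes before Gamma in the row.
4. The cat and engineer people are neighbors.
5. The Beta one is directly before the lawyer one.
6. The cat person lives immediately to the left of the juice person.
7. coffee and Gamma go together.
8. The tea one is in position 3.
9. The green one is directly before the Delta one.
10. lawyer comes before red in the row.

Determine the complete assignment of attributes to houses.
Solution:

House | Team | Drink | Color | Pet | Profession
-----------------------------------------------
  1   | Alpha | milk | white | cat | doctor
  2   | Beta | juice | green | bird | engineer
  3   | Delta | tea | blue | dog | lawyer
  4   | Gamma | coffee | red | fish | teacher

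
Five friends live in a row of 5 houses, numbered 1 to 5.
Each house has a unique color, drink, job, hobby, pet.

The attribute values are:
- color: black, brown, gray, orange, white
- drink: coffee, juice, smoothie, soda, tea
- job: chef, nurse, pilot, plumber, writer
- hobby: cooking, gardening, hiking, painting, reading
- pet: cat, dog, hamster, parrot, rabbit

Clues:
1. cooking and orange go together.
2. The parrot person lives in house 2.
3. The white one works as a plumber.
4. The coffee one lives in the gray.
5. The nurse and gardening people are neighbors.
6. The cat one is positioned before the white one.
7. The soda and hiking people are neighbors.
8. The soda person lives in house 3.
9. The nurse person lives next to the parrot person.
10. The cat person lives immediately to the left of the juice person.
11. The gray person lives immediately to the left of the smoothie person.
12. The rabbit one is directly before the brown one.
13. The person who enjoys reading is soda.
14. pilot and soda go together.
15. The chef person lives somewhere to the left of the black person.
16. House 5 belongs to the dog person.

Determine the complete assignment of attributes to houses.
Solution:

House | Color | Drink | Job | Hobby | Pet
-----------------------------------------
  1   | gray | coffee | nurse | painting | rabbit
  2   | brown | smoothie | chef | gardening | parrot
  3   | black | soda | pilot | reading | cat
  4   | white | juice | plumber | hiking | hamster
  5   | orange | tea | writer | cooking | dog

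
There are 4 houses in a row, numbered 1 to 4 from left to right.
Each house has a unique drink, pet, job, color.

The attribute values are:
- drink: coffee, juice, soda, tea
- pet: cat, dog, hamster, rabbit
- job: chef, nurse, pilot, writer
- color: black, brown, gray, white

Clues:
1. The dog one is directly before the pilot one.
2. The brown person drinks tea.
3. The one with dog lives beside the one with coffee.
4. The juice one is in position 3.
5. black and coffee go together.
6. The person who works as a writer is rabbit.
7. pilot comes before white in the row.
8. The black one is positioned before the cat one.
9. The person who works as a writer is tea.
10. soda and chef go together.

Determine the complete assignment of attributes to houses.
Solution:

House | Drink | Pet | Job | Color
---------------------------------
  1   | soda | dog | chef | gray
  2   | coffee | hamster | pilot | black
  3   | juice | cat | nurse | white
  4   | tea | rabbit | writer | brown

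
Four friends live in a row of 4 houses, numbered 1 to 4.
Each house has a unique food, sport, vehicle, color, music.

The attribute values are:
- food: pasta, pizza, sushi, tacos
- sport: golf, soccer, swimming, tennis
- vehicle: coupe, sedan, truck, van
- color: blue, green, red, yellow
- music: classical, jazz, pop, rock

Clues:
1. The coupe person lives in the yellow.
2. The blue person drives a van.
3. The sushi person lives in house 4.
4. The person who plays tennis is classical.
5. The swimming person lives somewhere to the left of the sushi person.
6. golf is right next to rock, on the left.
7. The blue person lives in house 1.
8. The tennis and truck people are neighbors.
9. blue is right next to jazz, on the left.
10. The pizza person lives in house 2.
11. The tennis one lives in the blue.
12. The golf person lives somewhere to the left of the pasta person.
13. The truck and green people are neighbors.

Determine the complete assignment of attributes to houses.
Solution:

House | Food | Sport | Vehicle | Color | Music
----------------------------------------------
  1   | tacos | tennis | van | blue | classical
  2   | pizza | golf | truck | red | jazz
  3   | pasta | swimming | sedan | green | rock
  4   | sushi | soccer | coupe | yellow | pop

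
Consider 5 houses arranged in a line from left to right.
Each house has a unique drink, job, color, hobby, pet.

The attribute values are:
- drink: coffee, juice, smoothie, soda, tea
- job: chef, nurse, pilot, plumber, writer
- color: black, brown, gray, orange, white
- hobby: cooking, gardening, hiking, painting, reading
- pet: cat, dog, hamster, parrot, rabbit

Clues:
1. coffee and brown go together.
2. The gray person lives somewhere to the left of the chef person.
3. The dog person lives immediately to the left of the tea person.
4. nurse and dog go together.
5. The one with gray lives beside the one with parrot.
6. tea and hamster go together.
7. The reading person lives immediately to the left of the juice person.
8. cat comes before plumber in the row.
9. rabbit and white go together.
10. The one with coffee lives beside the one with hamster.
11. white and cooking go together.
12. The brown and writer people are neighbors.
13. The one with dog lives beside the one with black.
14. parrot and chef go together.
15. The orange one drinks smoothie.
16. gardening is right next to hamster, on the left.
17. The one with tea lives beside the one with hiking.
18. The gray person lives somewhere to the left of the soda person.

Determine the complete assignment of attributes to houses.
Solution:

House | Drink | Job | Color | Hobby | Pet
-----------------------------------------
  1   | coffee | nurse | brown | gardening | dog
  2   | tea | writer | black | reading | hamster
  3   | juice | pilot | gray | hiking | cat
  4   | smoothie | chef | orange | painting | parrot
  5   | soda | plumber | white | cooking | rabbit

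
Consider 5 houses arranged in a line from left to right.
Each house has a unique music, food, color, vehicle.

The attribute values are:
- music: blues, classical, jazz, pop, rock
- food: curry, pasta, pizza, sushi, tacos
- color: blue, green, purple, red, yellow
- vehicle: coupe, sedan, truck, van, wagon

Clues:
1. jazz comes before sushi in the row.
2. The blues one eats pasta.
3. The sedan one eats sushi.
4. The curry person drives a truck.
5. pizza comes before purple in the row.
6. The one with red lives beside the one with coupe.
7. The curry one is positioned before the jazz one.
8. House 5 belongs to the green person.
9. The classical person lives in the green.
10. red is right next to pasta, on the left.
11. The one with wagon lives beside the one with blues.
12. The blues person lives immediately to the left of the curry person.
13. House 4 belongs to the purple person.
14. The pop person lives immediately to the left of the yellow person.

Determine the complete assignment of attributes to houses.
Solution:

House | Music | Food | Color | Vehicle
--------------------------------------
  1   | pop | pizza | red | wagon
  2   | blues | pasta | yellow | coupe
  3   | rock | curry | blue | truck
  4   | jazz | tacos | purple | van
  5   | classical | sushi | green | sedan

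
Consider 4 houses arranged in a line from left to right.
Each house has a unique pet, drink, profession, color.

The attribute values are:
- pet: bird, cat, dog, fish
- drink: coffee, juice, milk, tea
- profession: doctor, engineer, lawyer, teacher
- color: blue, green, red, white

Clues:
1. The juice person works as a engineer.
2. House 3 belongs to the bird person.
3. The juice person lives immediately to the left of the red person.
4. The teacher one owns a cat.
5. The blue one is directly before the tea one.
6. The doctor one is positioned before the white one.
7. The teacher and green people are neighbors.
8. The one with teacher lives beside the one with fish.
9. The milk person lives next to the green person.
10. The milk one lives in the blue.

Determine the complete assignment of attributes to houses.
Solution:

House | Pet | Drink | Profession | Color
----------------------------------------
  1   | cat | milk | teacher | blue
  2   | fish | tea | doctor | green
  3   | bird | juice | engineer | white
  4   | dog | coffee | lawyer | red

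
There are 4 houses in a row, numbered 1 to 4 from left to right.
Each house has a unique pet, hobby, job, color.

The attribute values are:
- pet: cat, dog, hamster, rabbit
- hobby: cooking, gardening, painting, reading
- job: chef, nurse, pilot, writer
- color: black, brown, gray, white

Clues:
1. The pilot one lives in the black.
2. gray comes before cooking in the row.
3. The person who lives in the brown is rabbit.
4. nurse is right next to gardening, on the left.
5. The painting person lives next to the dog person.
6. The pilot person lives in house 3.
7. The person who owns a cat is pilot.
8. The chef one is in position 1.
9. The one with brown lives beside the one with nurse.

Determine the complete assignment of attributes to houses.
Solution:

House | Pet | Hobby | Job | Color
---------------------------------
  1   | rabbit | painting | chef | brown
  2   | dog | reading | nurse | gray
  3   | cat | gardening | pilot | black
  4   | hamster | cooking | writer | white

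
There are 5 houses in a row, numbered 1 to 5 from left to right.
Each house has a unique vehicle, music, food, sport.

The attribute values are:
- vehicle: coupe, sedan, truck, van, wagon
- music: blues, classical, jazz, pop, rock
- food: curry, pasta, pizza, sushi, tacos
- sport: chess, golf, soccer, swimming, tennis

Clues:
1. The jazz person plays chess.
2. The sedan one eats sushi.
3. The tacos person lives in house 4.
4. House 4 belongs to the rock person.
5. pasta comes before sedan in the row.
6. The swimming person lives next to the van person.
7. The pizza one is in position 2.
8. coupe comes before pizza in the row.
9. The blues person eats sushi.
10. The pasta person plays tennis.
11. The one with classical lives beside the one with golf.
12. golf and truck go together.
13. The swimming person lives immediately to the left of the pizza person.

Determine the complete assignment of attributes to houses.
Solution:

House | Vehicle | Music | Food | Sport
--------------------------------------
  1   | coupe | pop | curry | swimming
  2   | van | jazz | pizza | chess
  3   | wagon | classical | pasta | tennis
  4   | truck | rock | tacos | golf
  5   | sedan | blues | sushi | soccer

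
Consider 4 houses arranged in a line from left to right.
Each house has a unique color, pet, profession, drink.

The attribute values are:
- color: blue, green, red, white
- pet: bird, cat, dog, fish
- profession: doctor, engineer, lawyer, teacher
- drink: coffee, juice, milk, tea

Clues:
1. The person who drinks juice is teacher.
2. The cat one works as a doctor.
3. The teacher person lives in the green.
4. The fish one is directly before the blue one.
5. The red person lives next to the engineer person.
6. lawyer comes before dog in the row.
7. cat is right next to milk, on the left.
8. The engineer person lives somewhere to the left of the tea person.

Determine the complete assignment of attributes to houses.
Solution:

House | Color | Pet | Profession | Drink
----------------------------------------
  1   | red | cat | doctor | coffee
  2   | white | fish | engineer | milk
  3   | blue | bird | lawyer | tea
  4   | green | dog | teacher | juice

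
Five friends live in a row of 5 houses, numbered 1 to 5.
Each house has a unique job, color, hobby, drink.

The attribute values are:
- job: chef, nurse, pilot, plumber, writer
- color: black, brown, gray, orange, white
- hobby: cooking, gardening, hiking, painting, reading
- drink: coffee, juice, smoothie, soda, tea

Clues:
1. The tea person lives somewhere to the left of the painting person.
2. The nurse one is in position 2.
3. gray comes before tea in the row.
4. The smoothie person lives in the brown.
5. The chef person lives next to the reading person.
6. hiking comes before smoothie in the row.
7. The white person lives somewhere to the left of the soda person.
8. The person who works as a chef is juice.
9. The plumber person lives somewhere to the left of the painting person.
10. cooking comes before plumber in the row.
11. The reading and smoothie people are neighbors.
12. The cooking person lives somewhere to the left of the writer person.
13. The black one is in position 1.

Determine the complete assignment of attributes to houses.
Solution:

House | Job | Color | Hobby | Drink
-----------------------------------
  1   | chef | black | hiking | juice
  2   | nurse | gray | reading | coffee
  3   | pilot | brown | cooking | smoothie
  4   | plumber | white | gardening | tea
  5   | writer | orange | painting | soda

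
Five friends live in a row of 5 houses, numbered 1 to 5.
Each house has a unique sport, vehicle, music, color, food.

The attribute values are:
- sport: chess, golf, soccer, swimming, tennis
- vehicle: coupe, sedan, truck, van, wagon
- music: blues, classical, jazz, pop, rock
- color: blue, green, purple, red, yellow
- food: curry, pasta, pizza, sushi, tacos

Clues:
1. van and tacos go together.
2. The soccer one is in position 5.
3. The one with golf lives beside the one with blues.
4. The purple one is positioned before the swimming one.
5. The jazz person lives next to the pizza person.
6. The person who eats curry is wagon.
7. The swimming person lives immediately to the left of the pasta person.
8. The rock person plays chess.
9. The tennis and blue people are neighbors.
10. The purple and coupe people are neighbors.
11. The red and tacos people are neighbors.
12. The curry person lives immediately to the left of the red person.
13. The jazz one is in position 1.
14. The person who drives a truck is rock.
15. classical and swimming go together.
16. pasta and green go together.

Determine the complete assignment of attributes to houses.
Solution:

House | Sport | Vehicle | Music | Color | Food
----------------------------------------------
  1   | golf | wagon | jazz | purple | curry
  2   | tennis | coupe | blues | red | pizza
  3   | swimming | van | classical | blue | tacos
  4   | chess | truck | rock | green | pasta
  5   | soccer | sedan | pop | yellow | sushi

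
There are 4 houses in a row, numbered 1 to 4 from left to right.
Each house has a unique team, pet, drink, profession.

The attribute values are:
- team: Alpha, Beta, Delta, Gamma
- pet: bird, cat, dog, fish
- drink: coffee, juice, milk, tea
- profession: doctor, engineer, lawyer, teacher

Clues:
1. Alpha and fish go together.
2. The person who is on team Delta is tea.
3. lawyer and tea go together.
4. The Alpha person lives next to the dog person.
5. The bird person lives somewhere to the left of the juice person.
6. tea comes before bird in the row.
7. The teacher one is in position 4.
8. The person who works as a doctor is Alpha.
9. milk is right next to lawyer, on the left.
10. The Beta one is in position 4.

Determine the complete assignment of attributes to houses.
Solution:

House | Team | Pet | Drink | Profession
---------------------------------------
  1   | Alpha | fish | milk | doctor
  2   | Delta | dog | tea | lawyer
  3   | Gamma | bird | coffee | engineer
  4   | Beta | cat | juice | teacher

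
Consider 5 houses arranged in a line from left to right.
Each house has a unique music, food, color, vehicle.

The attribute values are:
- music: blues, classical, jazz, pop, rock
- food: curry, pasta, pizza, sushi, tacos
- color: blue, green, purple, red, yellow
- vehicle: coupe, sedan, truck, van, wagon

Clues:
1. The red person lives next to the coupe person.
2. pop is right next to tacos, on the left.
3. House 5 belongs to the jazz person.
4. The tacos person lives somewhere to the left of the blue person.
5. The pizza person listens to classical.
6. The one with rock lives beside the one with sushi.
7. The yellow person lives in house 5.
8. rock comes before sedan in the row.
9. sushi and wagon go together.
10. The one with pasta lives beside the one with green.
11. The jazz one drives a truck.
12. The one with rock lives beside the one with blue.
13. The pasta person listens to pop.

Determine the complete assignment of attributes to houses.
Solution:

House | Music | Food | Color | Vehicle
--------------------------------------
  1   | pop | pasta | red | van
  2   | rock | tacos | green | coupe
  3   | blues | sushi | blue | wagon
  4   | classical | pizza | purple | sedan
  5   | jazz | curry | yellow | truck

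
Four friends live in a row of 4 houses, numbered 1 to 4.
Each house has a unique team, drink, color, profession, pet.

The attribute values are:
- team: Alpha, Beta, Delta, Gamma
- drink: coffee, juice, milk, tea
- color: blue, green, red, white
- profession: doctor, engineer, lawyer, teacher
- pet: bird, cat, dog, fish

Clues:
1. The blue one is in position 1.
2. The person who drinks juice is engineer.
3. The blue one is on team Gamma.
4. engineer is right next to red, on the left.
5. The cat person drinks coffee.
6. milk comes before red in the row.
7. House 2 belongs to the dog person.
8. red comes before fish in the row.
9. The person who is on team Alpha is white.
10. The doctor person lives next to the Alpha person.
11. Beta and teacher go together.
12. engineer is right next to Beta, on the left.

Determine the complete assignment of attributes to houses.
Solution:

House | Team | Drink | Color | Profession | Pet
-----------------------------------------------
  1   | Gamma | milk | blue | doctor | bird
  2   | Alpha | juice | white | engineer | dog
  3   | Beta | coffee | red | teacher | cat
  4   | Delta | tea | green | lawyer | fish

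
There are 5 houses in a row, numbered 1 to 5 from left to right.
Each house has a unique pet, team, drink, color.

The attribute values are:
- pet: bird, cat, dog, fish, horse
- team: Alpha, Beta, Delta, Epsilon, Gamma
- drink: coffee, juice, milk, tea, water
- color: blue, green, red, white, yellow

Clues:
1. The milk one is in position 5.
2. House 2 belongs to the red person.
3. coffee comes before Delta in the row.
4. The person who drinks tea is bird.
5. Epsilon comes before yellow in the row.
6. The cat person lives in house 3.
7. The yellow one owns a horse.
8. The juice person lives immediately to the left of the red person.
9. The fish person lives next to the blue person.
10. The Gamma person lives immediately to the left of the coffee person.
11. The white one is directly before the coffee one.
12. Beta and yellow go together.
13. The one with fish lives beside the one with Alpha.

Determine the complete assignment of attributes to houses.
Solution:

House | Pet | Team | Drink | Color
----------------------------------
  1   | dog | Gamma | juice | white
  2   | fish | Epsilon | coffee | red
  3   | cat | Alpha | water | blue
  4   | bird | Delta | tea | green
  5   | horse | Beta | milk | yellow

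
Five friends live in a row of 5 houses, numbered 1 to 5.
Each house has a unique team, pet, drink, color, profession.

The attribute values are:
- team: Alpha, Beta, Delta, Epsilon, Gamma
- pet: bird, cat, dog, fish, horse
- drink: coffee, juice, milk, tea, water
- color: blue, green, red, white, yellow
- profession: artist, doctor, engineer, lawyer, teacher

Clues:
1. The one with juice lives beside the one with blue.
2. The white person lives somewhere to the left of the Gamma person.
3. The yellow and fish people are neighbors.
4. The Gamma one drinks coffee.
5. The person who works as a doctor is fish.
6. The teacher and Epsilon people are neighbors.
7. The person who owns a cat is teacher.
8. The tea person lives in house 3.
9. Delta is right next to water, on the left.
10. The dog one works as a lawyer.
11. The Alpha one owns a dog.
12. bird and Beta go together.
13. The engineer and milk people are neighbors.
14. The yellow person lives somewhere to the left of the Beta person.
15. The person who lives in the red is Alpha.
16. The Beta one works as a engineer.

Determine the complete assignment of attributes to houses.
Solution:

House | Team | Pet | Drink | Color | Profession
-----------------------------------------------
  1   | Delta | cat | juice | yellow | teacher
  2   | Epsilon | fish | water | blue | doctor
  3   | Beta | bird | tea | white | engineer
  4   | Alpha | dog | milk | red | lawyer
  5   | Gamma | horse | coffee | green | artist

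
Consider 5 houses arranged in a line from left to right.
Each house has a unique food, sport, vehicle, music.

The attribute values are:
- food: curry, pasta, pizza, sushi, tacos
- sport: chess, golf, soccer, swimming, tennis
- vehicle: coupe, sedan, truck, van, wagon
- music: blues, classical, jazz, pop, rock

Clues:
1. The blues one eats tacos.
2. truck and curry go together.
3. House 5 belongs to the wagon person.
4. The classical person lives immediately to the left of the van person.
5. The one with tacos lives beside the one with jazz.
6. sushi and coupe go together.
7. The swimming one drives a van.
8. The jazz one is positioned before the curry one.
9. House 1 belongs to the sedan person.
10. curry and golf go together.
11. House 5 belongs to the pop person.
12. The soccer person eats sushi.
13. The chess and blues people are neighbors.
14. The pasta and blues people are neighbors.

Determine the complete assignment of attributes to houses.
Solution:

House | Food | Sport | Vehicle | Music
--------------------------------------
  1   | pasta | chess | sedan | classical
  2   | tacos | swimming | van | blues
  3   | sushi | soccer | coupe | jazz
  4   | curry | golf | truck | rock
  5   | pizza | tennis | wagon | pop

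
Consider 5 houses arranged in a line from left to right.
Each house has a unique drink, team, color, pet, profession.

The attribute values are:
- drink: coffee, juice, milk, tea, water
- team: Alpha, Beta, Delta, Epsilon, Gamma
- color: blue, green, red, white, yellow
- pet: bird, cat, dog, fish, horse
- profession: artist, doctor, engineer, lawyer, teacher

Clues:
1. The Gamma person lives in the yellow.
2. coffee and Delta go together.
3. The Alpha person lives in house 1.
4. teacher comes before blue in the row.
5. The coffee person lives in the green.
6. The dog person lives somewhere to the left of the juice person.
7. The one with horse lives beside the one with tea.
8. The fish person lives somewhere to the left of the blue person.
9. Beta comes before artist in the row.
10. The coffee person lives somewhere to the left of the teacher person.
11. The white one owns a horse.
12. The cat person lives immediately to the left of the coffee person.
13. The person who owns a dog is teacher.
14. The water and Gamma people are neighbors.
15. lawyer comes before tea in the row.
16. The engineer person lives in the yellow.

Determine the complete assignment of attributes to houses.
Solution:

House | Drink | Team | Color | Pet | Profession
-----------------------------------------------
  1   | water | Alpha | white | horse | lawyer
  2   | tea | Gamma | yellow | cat | engineer
  3   | coffee | Delta | green | fish | doctor
  4   | milk | Beta | red | dog | teacher
  5   | juice | Epsilon | blue | bird | artist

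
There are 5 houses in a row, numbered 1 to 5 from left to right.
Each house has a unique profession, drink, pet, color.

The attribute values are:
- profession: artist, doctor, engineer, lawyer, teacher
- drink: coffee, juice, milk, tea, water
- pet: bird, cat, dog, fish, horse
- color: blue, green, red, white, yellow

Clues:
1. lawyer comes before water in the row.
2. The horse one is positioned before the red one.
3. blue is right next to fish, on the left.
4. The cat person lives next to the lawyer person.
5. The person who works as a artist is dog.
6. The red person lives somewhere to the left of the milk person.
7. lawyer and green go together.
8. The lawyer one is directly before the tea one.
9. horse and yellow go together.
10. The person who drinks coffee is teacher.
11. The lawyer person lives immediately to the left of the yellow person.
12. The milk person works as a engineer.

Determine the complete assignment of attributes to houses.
Solution:

House | Profession | Drink | Pet | Color
----------------------------------------
  1   | teacher | coffee | cat | blue
  2   | lawyer | juice | fish | green
  3   | doctor | tea | horse | yellow
  4   | artist | water | dog | red
  5   | engineer | milk | bird | white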